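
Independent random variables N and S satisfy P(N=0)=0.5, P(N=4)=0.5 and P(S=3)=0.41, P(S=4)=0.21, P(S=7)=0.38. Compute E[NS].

E[NS] = Σ_n Σ_s ns · P(N=n)P(S=s)
 = 0·0.205 + 0·0.105 + 0·0.19 + 12·0.205 + 16·0.105 + 28·0.19
 = 0 + 0 + 0 + 2.46 + 1.68 + 5.32
 = 9.46

9.46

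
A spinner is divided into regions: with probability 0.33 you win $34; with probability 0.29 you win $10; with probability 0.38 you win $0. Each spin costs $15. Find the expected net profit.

-0.88

E[payout] = 34·0.33 + 10·0.29 + 0·0.38
 = 11.22 + 2.9 + 0
 = 14.12
Net = 14.12 - 15 = -0.88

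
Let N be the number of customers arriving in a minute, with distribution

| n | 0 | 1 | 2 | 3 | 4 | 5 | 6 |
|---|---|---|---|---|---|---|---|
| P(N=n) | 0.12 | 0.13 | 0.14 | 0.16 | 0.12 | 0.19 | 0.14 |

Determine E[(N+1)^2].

21.16

E[(N+1)^2] = Σ (n+1)^2·P(N=n)
 = 1·0.12 + 4·0.13 + 9·0.14 + 16·0.16 + 25·0.12 + 36·0.19 + 49·0.14
 = 0.12 + 0.52 + 1.26 + 2.56 + 3 + 6.84 + 6.86
 = 21.16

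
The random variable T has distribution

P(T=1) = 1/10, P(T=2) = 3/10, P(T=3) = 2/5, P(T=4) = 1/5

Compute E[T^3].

E[T^3] = Σ t^3·P(T=t)
 = 1·1/10 + 8·3/10 + 27·2/5 + 64·1/5
 = 1/10 + 12/5 + 54/5 + 64/5
 = 261/10

26.1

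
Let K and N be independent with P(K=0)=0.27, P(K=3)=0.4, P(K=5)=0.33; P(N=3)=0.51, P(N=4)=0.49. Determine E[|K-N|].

1.6366

E[|K-N|] = Σ_k Σ_n |k-n| · P(K=k)P(N=n)
 = 3·0.1377 + 4·0.1323 + 0·0.204 + 1·0.196 + 2·0.1683 + 1·0.1617
 = 0.4131 + 0.5292 + 0 + 0.196 + 0.3366 + 0.1617
 = 1.6366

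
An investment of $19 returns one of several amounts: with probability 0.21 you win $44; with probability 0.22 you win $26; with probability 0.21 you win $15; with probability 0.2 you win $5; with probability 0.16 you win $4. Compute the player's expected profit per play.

0.75

E[payout] = 44·0.21 + 26·0.22 + 15·0.21 + 5·0.2 + 4·0.16
 = 9.24 + 5.72 + 3.15 + 1 + 0.64
 = 19.75
Net = 19.75 - 19 = 0.75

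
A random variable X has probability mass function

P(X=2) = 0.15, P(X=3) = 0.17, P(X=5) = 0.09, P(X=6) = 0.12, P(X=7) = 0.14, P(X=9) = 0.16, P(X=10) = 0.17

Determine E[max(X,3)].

6.25

E[max(X,3)] = Σ max(x,3)·P(X=x)
 = 3·0.15 + 3·0.17 + 5·0.09 + 6·0.12 + 7·0.14 + 9·0.16 + 10·0.17
 = 0.45 + 0.51 + 0.45 + 0.72 + 0.98 + 1.44 + 1.7
 = 6.25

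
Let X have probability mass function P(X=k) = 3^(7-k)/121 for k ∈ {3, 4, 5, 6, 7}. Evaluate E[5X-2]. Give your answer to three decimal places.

15.397

E[5X-2] = Σ (5x-2)·P(X=x)
 = 13·81/121 + 18·27/121 + 23·9/121 + 28·3/121 + 33·1/121
 = 1053/121 + 486/121 + 207/121 + 84/121 + 3/11
 = 1863/121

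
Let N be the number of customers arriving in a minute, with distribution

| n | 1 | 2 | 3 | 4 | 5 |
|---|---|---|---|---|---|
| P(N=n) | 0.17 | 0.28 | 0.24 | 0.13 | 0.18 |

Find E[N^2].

E[N^2] = Σ n^2·P(N=n)
 = 1·0.17 + 4·0.28 + 9·0.24 + 16·0.13 + 25·0.18
 = 0.17 + 1.12 + 2.16 + 2.08 + 4.5
 = 10.03

10.03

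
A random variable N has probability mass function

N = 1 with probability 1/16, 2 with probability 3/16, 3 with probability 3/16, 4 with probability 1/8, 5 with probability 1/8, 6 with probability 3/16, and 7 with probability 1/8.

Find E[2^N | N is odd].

P(N is odd) = 1/16 + 3/16 + 1/8 + 1/8 = 1/2.
E[2^N | N is odd] = [2·1/16 + 8·3/16 + 32·1/8 + 128·1/8] / (1/2)
 = 173/8 / (1/2)
 = 173/4

43.25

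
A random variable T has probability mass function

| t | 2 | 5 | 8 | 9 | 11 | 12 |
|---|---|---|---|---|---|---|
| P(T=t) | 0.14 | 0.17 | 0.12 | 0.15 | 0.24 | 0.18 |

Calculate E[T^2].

E[T^2] = Σ t^2·P(T=t)
 = 4·0.14 + 25·0.17 + 64·0.12 + 81·0.15 + 121·0.24 + 144·0.18
 = 0.56 + 4.25 + 7.68 + 12.15 + 29.04 + 25.92
 = 79.6

79.6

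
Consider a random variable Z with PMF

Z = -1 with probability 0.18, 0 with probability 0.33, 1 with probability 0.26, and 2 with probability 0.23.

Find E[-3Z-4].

-5.62

E[-3Z-4] = Σ (-3z-4)·P(Z=z)
 = (-1)·0.18 + (-4)·0.33 + (-7)·0.26 + (-10)·0.23
 = (-0.18) + (-1.32) + (-1.82) + (-2.3)
 = -5.62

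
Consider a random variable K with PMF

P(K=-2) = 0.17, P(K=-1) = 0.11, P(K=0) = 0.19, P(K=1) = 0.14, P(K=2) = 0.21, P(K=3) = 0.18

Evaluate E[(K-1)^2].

3.09

E[(K-1)^2] = Σ (k-1)^2·P(K=k)
 = 9·0.17 + 4·0.11 + 1·0.19 + 0·0.14 + 1·0.21 + 4·0.18
 = 1.53 + 0.44 + 0.19 + 0 + 0.21 + 0.72
 = 3.09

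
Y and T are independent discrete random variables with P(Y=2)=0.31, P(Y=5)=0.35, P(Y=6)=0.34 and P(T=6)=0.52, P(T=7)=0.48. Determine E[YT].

E[YT] = Σ_y Σ_t yt · P(Y=y)P(T=t)
 = 12·0.1612 + 14·0.1488 + 30·0.182 + 35·0.168 + 36·0.1768 + 42·0.1632
 = 1.9344 + 2.0832 + 5.46 + 5.88 + 6.3648 + 6.8544
 = 28.5768

28.5768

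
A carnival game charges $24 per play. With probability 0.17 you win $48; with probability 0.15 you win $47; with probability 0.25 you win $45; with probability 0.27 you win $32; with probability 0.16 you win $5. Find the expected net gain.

E[payout] = 48·0.17 + 47·0.15 + 45·0.25 + 32·0.27 + 5·0.16
 = 8.16 + 7.05 + 11.25 + 8.64 + 0.8
 = 35.9
Net = 35.9 - 24 = 11.9

11.9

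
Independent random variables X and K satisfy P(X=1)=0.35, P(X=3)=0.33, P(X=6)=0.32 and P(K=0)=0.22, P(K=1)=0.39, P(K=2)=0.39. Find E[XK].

E[XK] = Σ_x Σ_k xk · P(X=x)P(K=k)
 = 0·0.077 + 1·0.1365 + 2·0.1365 + 0·0.0726 + 3·0.1287 + 6·0.1287 + 0·0.0704 + 6·0.1248 + 12·0.1248
 = 0 + 0.1365 + 0.273 + 0 + 0.3861 + 0.7722 + 0 + 0.7488 + 1.4976
 = 3.8142

3.8142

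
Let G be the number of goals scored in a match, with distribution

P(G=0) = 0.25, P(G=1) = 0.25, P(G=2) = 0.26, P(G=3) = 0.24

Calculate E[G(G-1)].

E[G(G-1)] = Σ g(g-1)·P(G=g)
 = 0·0.25 + 0·0.25 + 2·0.26 + 6·0.24
 = 0 + 0 + 0.52 + 1.44
 = 1.96

1.96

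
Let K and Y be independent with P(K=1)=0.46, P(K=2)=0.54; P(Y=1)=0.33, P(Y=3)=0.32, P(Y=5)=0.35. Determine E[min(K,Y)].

E[min(K,Y)] = Σ_k Σ_y min(k,y) · P(K=k)P(Y=y)
 = 1·0.1518 + 1·0.1472 + 1·0.161 + 1·0.1782 + 2·0.1728 + 2·0.189
 = 0.1518 + 0.1472 + 0.161 + 0.1782 + 0.3456 + 0.378
 = 1.3618

1.3618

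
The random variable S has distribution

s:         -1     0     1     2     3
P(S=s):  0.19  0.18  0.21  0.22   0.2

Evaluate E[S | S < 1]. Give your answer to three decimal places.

P(S < 1) = 0.19 + 0.18 = 0.37.
E[S | S < 1] = [(-1)·0.19 + 0·0.18] / 0.37
 = -0.19 / 0.37
 = -19/37

-0.514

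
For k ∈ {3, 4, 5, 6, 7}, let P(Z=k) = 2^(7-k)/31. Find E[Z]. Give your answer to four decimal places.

3.8387

E[Z] = Σ z·P(Z=z)
 = 3·16/31 + 4·8/31 + 5·4/31 + 6·2/31 + 7·1/31
 = 48/31 + 32/31 + 20/31 + 12/31 + 7/31
 = 119/31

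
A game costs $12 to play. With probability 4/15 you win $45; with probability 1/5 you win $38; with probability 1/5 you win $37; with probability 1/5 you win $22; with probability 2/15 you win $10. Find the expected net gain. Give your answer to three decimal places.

20.733

E[payout] = 45·4/15 + 38·1/5 + 37·1/5 + 22·1/5 + 10·2/15
 = 12 + 38/5 + 37/5 + 22/5 + 4/3
 = 491/15
Net = 491/15 - 12 = 311/15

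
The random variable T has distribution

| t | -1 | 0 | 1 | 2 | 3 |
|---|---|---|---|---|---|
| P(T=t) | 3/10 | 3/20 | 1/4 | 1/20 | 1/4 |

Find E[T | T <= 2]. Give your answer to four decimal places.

0.0667

P(T <= 2) = 3/10 + 3/20 + 1/4 + 1/20 = 3/4.
E[T | T <= 2] = [(-1)·3/10 + 0·3/20 + 1·1/4 + 2·1/20] / (3/4)
 = 1/20 / (3/4)
 = 1/15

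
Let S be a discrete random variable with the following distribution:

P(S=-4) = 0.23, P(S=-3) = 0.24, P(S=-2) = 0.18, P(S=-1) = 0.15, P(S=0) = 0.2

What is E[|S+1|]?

E[|S+1|] = Σ |s+1|·P(S=s)
 = 3·0.23 + 2·0.24 + 1·0.18 + 0·0.15 + 1·0.2
 = 0.69 + 0.48 + 0.18 + 0 + 0.2
 = 1.55

1.55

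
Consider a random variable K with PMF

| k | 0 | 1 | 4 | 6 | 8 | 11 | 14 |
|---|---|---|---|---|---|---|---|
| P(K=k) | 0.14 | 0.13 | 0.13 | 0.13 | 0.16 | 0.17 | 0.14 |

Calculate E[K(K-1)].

E[K(K-1)] = Σ k(k-1)·P(K=k)
 = 0·0.14 + 0·0.13 + 12·0.13 + 30·0.13 + 56·0.16 + 110·0.17 + 182·0.14
 = 0 + 0 + 1.56 + 3.9 + 8.96 + 18.7 + 25.48
 = 58.6

58.6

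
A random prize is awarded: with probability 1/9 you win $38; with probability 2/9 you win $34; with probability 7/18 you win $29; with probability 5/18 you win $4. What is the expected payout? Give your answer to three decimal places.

E[payout] = 38·1/9 + 34·2/9 + 29·7/18 + 4·5/18
 = 38/9 + 68/9 + 203/18 + 10/9
 = 145/6

24.167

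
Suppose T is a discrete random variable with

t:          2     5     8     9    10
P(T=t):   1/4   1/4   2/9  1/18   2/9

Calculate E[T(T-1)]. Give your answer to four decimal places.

41.9444

E[T(T-1)] = Σ t(t-1)·P(T=t)
 = 2·1/4 + 20·1/4 + 56·2/9 + 72·1/18 + 90·2/9
 = 1/2 + 5 + 112/9 + 4 + 20
 = 755/18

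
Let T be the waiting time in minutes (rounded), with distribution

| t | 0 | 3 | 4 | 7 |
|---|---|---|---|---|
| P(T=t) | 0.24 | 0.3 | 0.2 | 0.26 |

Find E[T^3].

E[T^3] = Σ t^3·P(T=t)
 = 0·0.24 + 27·0.3 + 64·0.2 + 343·0.26
 = 0 + 8.1 + 12.8 + 89.18
 = 110.08

110.08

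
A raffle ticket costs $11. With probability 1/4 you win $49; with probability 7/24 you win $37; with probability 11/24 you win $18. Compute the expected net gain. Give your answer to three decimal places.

20.292

E[payout] = 49·1/4 + 37·7/24 + 18·11/24
 = 49/4 + 259/24 + 33/4
 = 751/24
Net = 751/24 - 11 = 487/24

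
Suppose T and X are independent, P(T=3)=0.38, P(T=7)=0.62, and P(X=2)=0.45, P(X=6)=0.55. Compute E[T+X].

9.68

E[T+X] = Σ_t Σ_x (t+x) · P(T=t)P(X=x)
 = 5·0.171 + 9·0.209 + 9·0.279 + 13·0.341
 = 0.855 + 1.881 + 2.511 + 4.433
 = 9.68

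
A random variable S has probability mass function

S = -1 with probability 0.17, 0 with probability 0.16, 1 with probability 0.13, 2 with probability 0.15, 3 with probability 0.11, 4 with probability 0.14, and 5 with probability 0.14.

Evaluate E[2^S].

8.705

E[2^S] = Σ 2^s·P(S=s)
 = 0.5·0.17 + 1·0.16 + 2·0.13 + 4·0.15 + 8·0.11 + 16·0.14 + 32·0.14
 = 0.085 + 0.16 + 0.26 + 0.6 + 0.88 + 2.24 + 4.48
 = 8.705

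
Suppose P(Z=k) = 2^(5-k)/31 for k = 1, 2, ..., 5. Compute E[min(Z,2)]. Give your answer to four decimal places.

E[min(Z,2)] = Σ min(z,2)·P(Z=z)
 = 1·16/31 + 2·8/31 + 2·4/31 + 2·2/31 + 2·1/31
 = 16/31 + 16/31 + 8/31 + 4/31 + 2/31
 = 46/31

1.4839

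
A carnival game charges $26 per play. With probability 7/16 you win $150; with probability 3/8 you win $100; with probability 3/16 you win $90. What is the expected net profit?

E[payout] = 150·7/16 + 100·3/8 + 90·3/16
 = 525/8 + 75/2 + 135/8
 = 120
Net = 120 - 26 = 94

94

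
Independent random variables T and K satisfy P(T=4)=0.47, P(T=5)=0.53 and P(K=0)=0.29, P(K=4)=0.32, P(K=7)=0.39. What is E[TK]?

E[TK] = Σ_t Σ_k tk · P(T=t)P(K=k)
 = 0·0.1363 + 16·0.1504 + 28·0.1833 + 0·0.1537 + 20·0.1696 + 35·0.2067
 = 0 + 2.4064 + 5.1324 + 0 + 3.392 + 7.2345
 = 18.1653

18.1653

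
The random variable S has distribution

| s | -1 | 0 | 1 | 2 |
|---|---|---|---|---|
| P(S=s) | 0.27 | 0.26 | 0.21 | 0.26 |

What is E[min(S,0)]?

E[min(S,0)] = Σ min(s,0)·P(S=s)
 = (-1)·0.27 + 0·0.26 + 0·0.21 + 0·0.26
 = (-0.27) + 0 + 0 + 0
 = -0.27

-0.27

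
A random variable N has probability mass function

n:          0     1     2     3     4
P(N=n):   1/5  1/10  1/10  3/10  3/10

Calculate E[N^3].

28.2

E[N^3] = Σ n^3·P(N=n)
 = 0·1/5 + 1·1/10 + 8·1/10 + 27·3/10 + 64·3/10
 = 0 + 1/10 + 4/5 + 81/10 + 96/5
 = 141/5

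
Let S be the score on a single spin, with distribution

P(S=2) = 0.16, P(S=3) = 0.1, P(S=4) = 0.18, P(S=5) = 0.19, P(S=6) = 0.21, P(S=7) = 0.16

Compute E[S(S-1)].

E[S(S-1)] = Σ s(s-1)·P(S=s)
 = 2·0.16 + 6·0.1 + 12·0.18 + 20·0.19 + 30·0.21 + 42·0.16
 = 0.32 + 0.6 + 2.16 + 3.8 + 6.3 + 6.72
 = 19.9

19.9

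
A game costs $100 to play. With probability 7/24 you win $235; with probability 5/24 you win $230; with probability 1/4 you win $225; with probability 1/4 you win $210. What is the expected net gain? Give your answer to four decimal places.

125.2083

E[payout] = 235·7/24 + 230·5/24 + 225·1/4 + 210·1/4
 = 1645/24 + 575/12 + 225/4 + 105/2
 = 5405/24
Net = 5405/24 - 100 = 3005/24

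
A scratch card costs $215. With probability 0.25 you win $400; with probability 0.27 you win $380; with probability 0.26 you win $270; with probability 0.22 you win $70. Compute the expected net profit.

73.2

E[payout] = 400·0.25 + 380·0.27 + 270·0.26 + 70·0.22
 = 100 + 102.6 + 70.2 + 15.4
 = 288.2
Net = 288.2 - 215 = 73.2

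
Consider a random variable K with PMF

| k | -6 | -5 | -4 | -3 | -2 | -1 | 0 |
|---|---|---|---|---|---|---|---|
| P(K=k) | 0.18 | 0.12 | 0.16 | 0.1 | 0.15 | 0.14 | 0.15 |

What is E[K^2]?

13.68

E[K^2] = Σ k^2·P(K=k)
 = 36·0.18 + 25·0.12 + 16·0.16 + 9·0.1 + 4·0.15 + 1·0.14 + 0·0.15
 = 6.48 + 3 + 2.56 + 0.9 + 0.6 + 0.14 + 0
 = 13.68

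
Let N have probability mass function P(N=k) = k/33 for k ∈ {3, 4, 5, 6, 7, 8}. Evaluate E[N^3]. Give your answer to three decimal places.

E[N^3] = Σ n^3·P(N=n)
 = 27·1/11 + 64·4/33 + 125·5/33 + 216·2/11 + 343·7/33 + 512·8/33
 = 27/11 + 256/33 + 625/33 + 432/11 + 2401/33 + 4096/33
 = 8755/33

265.303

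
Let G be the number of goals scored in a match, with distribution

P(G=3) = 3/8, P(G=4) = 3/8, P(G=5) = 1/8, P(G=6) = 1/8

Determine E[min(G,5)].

3.875

E[min(G,5)] = Σ min(g,5)·P(G=g)
 = 3·3/8 + 4·3/8 + 5·1/8 + 5·1/8
 = 9/8 + 3/2 + 5/8 + 5/8
 = 31/8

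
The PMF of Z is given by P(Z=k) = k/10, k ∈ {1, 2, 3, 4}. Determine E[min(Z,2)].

E[min(Z,2)] = Σ min(z,2)·P(Z=z)
 = 1·1/10 + 2·1/5 + 2·3/10 + 2·2/5
 = 1/10 + 2/5 + 3/5 + 4/5
 = 19/10

1.9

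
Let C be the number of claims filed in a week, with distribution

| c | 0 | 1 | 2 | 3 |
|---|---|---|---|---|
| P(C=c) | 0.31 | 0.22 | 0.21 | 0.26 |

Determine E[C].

1.42

E[C] = Σ c·P(C=c)
 = 0·0.31 + 1·0.22 + 2·0.21 + 3·0.26
 = 0 + 0.22 + 0.42 + 0.78
 = 1.42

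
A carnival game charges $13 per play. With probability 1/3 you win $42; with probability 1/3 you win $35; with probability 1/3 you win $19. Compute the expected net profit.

19

E[payout] = 42·1/3 + 35·1/3 + 19·1/3
 = 14 + 35/3 + 19/3
 = 32
Net = 32 - 13 = 19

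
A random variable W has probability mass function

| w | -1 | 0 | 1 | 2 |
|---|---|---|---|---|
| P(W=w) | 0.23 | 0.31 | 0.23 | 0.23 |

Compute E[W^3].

1.84

E[W^3] = Σ w^3·P(W=w)
 = (-1)·0.23 + 0·0.31 + 1·0.23 + 8·0.23
 = (-0.23) + 0 + 0.23 + 1.84
 = 1.84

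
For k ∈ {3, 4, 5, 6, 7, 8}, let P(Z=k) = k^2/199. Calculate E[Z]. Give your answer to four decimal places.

6.4673

E[Z] = Σ z·P(Z=z)
 = 3·9/199 + 4·16/199 + 5·25/199 + 6·36/199 + 7·49/199 + 8·64/199
 = 27/199 + 64/199 + 125/199 + 216/199 + 343/199 + 512/199
 = 1287/199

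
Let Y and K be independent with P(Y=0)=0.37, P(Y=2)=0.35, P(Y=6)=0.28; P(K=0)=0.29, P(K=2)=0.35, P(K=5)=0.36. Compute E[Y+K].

E[Y+K] = Σ_y Σ_k (y+k) · P(Y=y)P(K=k)
 = 0·0.1073 + 2·0.1295 + 5·0.1332 + 2·0.1015 + 4·0.1225 + 7·0.126 + 6·0.0812 + 8·0.098 + 11·0.1008
 = 0 + 0.259 + 0.666 + 0.203 + 0.49 + 0.882 + 0.4872 + 0.784 + 1.1088
 = 4.88

4.88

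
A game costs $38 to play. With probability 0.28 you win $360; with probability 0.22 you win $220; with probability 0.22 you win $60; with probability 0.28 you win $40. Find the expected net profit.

E[payout] = 360·0.28 + 220·0.22 + 60·0.22 + 40·0.28
 = 100.8 + 48.4 + 13.2 + 11.2
 = 173.6
Net = 173.6 - 38 = 135.6

135.6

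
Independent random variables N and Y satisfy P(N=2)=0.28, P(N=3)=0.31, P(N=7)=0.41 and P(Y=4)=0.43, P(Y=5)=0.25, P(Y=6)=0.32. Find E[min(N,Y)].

E[min(N,Y)] = Σ_n Σ_y min(n,y) · P(N=n)P(Y=y)
 = 2·0.1204 + 2·0.07 + 2·0.0896 + 3·0.1333 + 3·0.0775 + 3·0.0992 + 4·0.1763 + 5·0.1025 + 6·0.1312
 = 0.2408 + 0.14 + 0.1792 + 0.3999 + 0.2325 + 0.2976 + 0.7052 + 0.5125 + 0.7872
 = 3.4949

3.4949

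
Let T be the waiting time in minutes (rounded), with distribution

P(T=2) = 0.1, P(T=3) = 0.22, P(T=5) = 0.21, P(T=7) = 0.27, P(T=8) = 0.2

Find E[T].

5.4

E[T] = Σ t·P(T=t)
 = 2·0.1 + 3·0.22 + 5·0.21 + 7·0.27 + 8·0.2
 = 0.2 + 0.66 + 1.05 + 1.89 + 1.6
 = 5.4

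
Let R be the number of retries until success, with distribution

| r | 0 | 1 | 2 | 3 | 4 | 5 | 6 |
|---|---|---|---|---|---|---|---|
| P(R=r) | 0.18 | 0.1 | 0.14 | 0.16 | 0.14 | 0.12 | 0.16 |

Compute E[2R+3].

E[2R+3] = Σ (2r+3)·P(R=r)
 = 3·0.18 + 5·0.1 + 7·0.14 + 9·0.16 + 11·0.14 + 13·0.12 + 15·0.16
 = 0.54 + 0.5 + 0.98 + 1.44 + 1.54 + 1.56 + 2.4
 = 8.96

8.96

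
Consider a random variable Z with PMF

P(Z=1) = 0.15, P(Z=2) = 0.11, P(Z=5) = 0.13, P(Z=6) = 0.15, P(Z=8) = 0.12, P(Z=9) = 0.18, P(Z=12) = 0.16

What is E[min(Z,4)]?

3.33

E[min(Z,4)] = Σ min(z,4)·P(Z=z)
 = 1·0.15 + 2·0.11 + 4·0.13 + 4·0.15 + 4·0.12 + 4·0.18 + 4·0.16
 = 0.15 + 0.22 + 0.52 + 0.6 + 0.48 + 0.72 + 0.64
 = 3.33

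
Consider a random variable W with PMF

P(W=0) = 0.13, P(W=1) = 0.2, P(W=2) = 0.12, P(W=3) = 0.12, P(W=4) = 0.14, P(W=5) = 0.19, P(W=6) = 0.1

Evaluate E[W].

E[W] = Σ w·P(W=w)
 = 0·0.13 + 1·0.2 + 2·0.12 + 3·0.12 + 4·0.14 + 5·0.19 + 6·0.1
 = 0 + 0.2 + 0.24 + 0.36 + 0.56 + 0.95 + 0.6
 = 2.91

2.91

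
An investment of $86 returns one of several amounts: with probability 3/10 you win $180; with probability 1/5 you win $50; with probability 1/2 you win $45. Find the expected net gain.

E[payout] = 180·3/10 + 50·1/5 + 45·1/2
 = 54 + 10 + 45/2
 = 173/2
Net = 173/2 - 86 = 1/2

0.5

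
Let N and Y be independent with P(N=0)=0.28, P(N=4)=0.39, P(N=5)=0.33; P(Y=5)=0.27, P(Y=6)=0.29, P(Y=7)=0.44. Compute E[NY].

19.8057

E[NY] = Σ_n Σ_y ny · P(N=n)P(Y=y)
 = 0·0.0756 + 0·0.0812 + 0·0.1232 + 20·0.1053 + 24·0.1131 + 28·0.1716 + 25·0.0891 + 30·0.0957 + 35·0.1452
 = 0 + 0 + 0 + 2.106 + 2.7144 + 4.8048 + 2.2275 + 2.871 + 5.082
 = 19.8057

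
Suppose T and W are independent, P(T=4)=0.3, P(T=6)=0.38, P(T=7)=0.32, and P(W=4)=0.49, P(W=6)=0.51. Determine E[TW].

28.7144

E[TW] = Σ_t Σ_w tw · P(T=t)P(W=w)
 = 16·0.147 + 24·0.153 + 24·0.1862 + 36·0.1938 + 28·0.1568 + 42·0.1632
 = 2.352 + 3.672 + 4.4688 + 6.9768 + 4.3904 + 6.8544
 = 28.7144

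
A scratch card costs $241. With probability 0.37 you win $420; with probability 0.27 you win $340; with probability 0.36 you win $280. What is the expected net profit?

E[payout] = 420·0.37 + 340·0.27 + 280·0.36
 = 155.4 + 91.8 + 100.8
 = 348
Net = 348 - 241 = 107

107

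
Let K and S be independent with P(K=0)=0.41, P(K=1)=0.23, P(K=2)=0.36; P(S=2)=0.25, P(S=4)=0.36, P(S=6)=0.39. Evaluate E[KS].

E[KS] = Σ_k Σ_s ks · P(K=k)P(S=s)
 = 0·0.1025 + 0·0.1476 + 0·0.1599 + 2·0.0575 + 4·0.0828 + 6·0.0897 + 4·0.09 + 8·0.1296 + 12·0.1404
 = 0 + 0 + 0 + 0.115 + 0.3312 + 0.5382 + 0.36 + 1.0368 + 1.6848
 = 4.066

4.066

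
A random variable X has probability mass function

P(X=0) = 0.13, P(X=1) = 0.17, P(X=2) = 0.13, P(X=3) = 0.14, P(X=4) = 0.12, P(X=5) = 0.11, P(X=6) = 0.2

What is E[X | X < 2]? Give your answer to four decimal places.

0.5667

P(X < 2) = 0.13 + 0.17 = 0.3.
E[X | X < 2] = [0·0.13 + 1·0.17] / 0.3
 = 0.17 / 0.3
 = 17/30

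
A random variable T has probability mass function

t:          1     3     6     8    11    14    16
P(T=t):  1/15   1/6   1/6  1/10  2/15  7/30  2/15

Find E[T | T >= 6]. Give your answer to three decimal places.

P(T >= 6) = 1/6 + 1/10 + 2/15 + 7/30 + 2/15 = 23/30.
E[T | T >= 6] = [6·1/6 + 8·1/10 + 11·2/15 + 14·7/30 + 16·2/15] / (23/30)
 = 26/3 / (23/30)
 = 260/23

11.304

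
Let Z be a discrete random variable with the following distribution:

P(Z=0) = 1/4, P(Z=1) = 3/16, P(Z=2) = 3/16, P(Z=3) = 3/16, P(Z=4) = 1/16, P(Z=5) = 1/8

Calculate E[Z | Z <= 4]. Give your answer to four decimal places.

1.5714

P(Z <= 4) = 1/4 + 3/16 + 3/16 + 3/16 + 1/16 = 7/8.
E[Z | Z <= 4] = [0·1/4 + 1·3/16 + 2·3/16 + 3·3/16 + 4·1/16] / (7/8)
 = 11/8 / (7/8)
 = 11/7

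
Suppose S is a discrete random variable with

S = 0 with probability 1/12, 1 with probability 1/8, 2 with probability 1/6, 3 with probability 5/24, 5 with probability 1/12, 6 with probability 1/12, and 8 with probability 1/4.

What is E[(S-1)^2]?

16.75

E[(S-1)^2] = Σ (s-1)^2·P(S=s)
 = 1·1/12 + 0·1/8 + 1·1/6 + 4·5/24 + 16·1/12 + 25·1/12 + 49·1/4
 = 1/12 + 0 + 1/6 + 5/6 + 4/3 + 25/12 + 49/4
 = 67/4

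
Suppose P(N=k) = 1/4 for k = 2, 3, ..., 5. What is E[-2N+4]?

E[-2N+4] = Σ (-2n+4)·P(N=n)
 = 0·1/4 + (-2)·1/4 + (-4)·1/4 + (-6)·1/4
 = 0 + (-1/2) + (-1) + (-3/2)
 = -3

-3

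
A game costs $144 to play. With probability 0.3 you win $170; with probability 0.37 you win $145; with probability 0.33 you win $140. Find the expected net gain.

6.85

E[payout] = 170·0.3 + 145·0.37 + 140·0.33
 = 51 + 53.65 + 46.2
 = 150.85
Net = 150.85 - 144 = 6.85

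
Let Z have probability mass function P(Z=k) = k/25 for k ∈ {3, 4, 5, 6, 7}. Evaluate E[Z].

E[Z] = Σ z·P(Z=z)
 = 3·3/25 + 4·4/25 + 5·1/5 + 6·6/25 + 7·7/25
 = 9/25 + 16/25 + 1 + 36/25 + 49/25
 = 27/5

5.4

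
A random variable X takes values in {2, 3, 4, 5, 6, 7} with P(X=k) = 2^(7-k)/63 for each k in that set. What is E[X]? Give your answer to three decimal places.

E[X] = Σ x·P(X=x)
 = 2·32/63 + 3·16/63 + 4·8/63 + 5·4/63 + 6·2/63 + 7·1/63
 = 64/63 + 16/21 + 32/63 + 20/63 + 4/21 + 1/9
 = 61/21

2.905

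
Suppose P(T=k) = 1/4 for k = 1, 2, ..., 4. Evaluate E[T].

2.5

E[T] = Σ t·P(T=t)
 = 1·1/4 + 2·1/4 + 3·1/4 + 4·1/4
 = 1/4 + 1/2 + 3/4 + 1
 = 5/2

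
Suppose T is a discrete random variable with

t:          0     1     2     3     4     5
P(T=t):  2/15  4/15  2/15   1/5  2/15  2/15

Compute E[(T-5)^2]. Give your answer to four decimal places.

E[(T-5)^2] = Σ (t-5)^2·P(T=t)
 = 25·2/15 + 16·4/15 + 9·2/15 + 4·1/5 + 1·2/15 + 0·2/15
 = 10/3 + 64/15 + 6/5 + 4/5 + 2/15 + 0
 = 146/15

9.7333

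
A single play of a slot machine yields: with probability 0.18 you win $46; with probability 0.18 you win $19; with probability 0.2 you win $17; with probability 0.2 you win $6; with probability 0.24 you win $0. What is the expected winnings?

16.3

E[payout] = 46·0.18 + 19·0.18 + 17·0.2 + 6·0.2 + 0·0.24
 = 8.28 + 3.42 + 3.4 + 1.2 + 0
 = 16.3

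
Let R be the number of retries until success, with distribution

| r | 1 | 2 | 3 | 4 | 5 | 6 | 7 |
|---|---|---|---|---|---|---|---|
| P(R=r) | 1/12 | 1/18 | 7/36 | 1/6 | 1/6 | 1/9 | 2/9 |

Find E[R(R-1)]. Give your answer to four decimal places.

E[R(R-1)] = Σ r(r-1)·P(R=r)
 = 0·1/12 + 2·1/18 + 6·7/36 + 12·1/6 + 20·1/6 + 30·1/9 + 42·2/9
 = 0 + 1/9 + 7/6 + 2 + 10/3 + 10/3 + 28/3
 = 347/18

19.2778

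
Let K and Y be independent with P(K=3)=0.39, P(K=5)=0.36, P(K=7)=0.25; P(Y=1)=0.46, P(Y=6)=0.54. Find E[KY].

E[KY] = Σ_k Σ_y ky · P(K=k)P(Y=y)
 = 3·0.1794 + 18·0.2106 + 5·0.1656 + 30·0.1944 + 7·0.115 + 42·0.135
 = 0.5382 + 3.7908 + 0.828 + 5.832 + 0.805 + 5.67
 = 17.464

17.464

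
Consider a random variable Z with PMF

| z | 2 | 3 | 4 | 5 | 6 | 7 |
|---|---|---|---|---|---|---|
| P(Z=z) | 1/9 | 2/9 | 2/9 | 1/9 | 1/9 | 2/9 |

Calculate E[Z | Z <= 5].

P(Z <= 5) = 1/9 + 2/9 + 2/9 + 1/9 = 2/3.
E[Z | Z <= 5] = [2·1/9 + 3·2/9 + 4·2/9 + 5·1/9] / (2/3)
 = 7/3 / (2/3)
 = 7/2

3.5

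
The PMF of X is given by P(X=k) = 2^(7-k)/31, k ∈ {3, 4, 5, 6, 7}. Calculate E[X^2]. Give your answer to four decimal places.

E[X^2] = Σ x^2·P(X=x)
 = 9·16/31 + 16·8/31 + 25·4/31 + 36·2/31 + 49·1/31
 = 144/31 + 128/31 + 100/31 + 72/31 + 49/31
 = 493/31

15.9032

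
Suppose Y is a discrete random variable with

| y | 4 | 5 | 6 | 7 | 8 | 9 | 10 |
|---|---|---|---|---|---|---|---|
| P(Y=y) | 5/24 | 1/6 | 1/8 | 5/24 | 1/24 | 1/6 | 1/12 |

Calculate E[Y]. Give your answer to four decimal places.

E[Y] = Σ y·P(Y=y)
 = 4·5/24 + 5·1/6 + 6·1/8 + 7·5/24 + 8·1/24 + 9·1/6 + 10·1/12
 = 5/6 + 5/6 + 3/4 + 35/24 + 1/3 + 3/2 + 5/6
 = 157/24

6.5417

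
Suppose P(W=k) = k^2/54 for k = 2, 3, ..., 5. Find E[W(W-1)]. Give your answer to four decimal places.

13.9630

E[W(W-1)] = Σ w(w-1)·P(W=w)
 = 2·2/27 + 6·1/6 + 12·8/27 + 20·25/54
 = 4/27 + 1 + 32/9 + 250/27
 = 377/27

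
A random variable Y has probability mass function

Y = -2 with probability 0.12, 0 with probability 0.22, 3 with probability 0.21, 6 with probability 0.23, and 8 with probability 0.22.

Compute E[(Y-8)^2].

32.25

E[(Y-8)^2] = Σ (y-8)^2·P(Y=y)
 = 100·0.12 + 64·0.22 + 25·0.21 + 4·0.23 + 0·0.22
 = 12 + 14.08 + 5.25 + 0.92 + 0
 = 32.25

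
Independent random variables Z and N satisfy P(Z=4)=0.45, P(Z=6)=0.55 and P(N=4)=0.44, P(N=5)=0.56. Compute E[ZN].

23.256

E[ZN] = Σ_z Σ_n zn · P(Z=z)P(N=n)
 = 16·0.198 + 20·0.252 + 24·0.242 + 30·0.308
 = 3.168 + 5.04 + 5.808 + 9.24
 = 23.256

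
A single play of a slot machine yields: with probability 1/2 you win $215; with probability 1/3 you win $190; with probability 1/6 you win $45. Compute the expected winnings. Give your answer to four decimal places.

E[payout] = 215·1/2 + 190·1/3 + 45·1/6
 = 215/2 + 190/3 + 15/2
 = 535/3

178.3333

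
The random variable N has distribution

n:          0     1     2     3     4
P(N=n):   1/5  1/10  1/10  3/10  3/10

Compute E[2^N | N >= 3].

P(N >= 3) = 3/10 + 3/10 = 3/5.
E[2^N | N >= 3] = [8·3/10 + 16·3/10] / (3/5)
 = 36/5 / (3/5)
 = 12

12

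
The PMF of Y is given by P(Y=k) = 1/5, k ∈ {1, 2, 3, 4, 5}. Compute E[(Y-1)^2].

6

E[(Y-1)^2] = Σ (y-1)^2·P(Y=y)
 = 0·1/5 + 1·1/5 + 4·1/5 + 9·1/5 + 16·1/5
 = 0 + 1/5 + 4/5 + 9/5 + 16/5
 = 6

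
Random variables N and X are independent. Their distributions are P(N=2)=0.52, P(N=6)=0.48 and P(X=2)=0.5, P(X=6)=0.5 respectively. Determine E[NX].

15.68

E[NX] = Σ_n Σ_x nx · P(N=n)P(X=x)
 = 4·0.26 + 12·0.26 + 12·0.24 + 36·0.24
 = 1.04 + 3.12 + 2.88 + 8.64
 = 15.68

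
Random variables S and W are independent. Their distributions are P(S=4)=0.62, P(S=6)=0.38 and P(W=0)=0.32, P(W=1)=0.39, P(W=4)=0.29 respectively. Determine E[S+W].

6.31

E[S+W] = Σ_s Σ_w (s+w) · P(S=s)P(W=w)
 = 4·0.1984 + 5·0.2418 + 8·0.1798 + 6·0.1216 + 7·0.1482 + 10·0.1102
 = 0.7936 + 1.209 + 1.4384 + 0.7296 + 1.0374 + 1.102
 = 6.31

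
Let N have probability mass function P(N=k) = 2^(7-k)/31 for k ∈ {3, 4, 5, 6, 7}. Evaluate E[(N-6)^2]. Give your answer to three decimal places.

5.839

E[(N-6)^2] = Σ (n-6)^2·P(N=n)
 = 9·16/31 + 4·8/31 + 1·4/31 + 0·2/31 + 1·1/31
 = 144/31 + 32/31 + 4/31 + 0 + 1/31
 = 181/31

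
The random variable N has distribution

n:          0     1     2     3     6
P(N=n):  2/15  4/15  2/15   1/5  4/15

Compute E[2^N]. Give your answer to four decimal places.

19.8667

E[2^N] = Σ 2^n·P(N=n)
 = 1·2/15 + 2·4/15 + 4·2/15 + 8·1/5 + 64·4/15
 = 2/15 + 8/15 + 8/15 + 8/5 + 256/15
 = 298/15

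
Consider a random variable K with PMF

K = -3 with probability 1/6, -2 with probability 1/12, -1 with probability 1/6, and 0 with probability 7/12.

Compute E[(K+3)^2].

E[(K+3)^2] = Σ (k+3)^2·P(K=k)
 = 0·1/6 + 1·1/12 + 4·1/6 + 9·7/12
 = 0 + 1/12 + 2/3 + 21/4
 = 6

6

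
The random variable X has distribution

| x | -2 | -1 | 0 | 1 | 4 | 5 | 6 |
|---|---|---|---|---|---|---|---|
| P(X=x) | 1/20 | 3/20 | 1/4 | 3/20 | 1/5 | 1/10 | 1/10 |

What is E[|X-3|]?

E[|X-3|] = Σ |x-3|·P(X=x)
 = 5·1/20 + 4·3/20 + 3·1/4 + 2·3/20 + 1·1/5 + 2·1/10 + 3·1/10
 = 1/4 + 3/5 + 3/4 + 3/10 + 1/5 + 1/5 + 3/10
 = 13/5

2.6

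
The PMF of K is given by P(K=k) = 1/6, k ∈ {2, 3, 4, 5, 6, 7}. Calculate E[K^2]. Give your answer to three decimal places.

23.167

E[K^2] = Σ k^2·P(K=k)
 = 4·1/6 + 9·1/6 + 16·1/6 + 25·1/6 + 36·1/6 + 49·1/6
 = 2/3 + 3/2 + 8/3 + 25/6 + 6 + 49/6
 = 139/6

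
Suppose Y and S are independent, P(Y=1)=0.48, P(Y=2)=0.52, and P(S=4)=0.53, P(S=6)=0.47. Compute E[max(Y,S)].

E[max(Y,S)] = Σ_y Σ_s max(y,s) · P(Y=y)P(S=s)
 = 4·0.2544 + 6·0.2256 + 4·0.2756 + 6·0.2444
 = 1.0176 + 1.3536 + 1.1024 + 1.4664
 = 4.94

4.94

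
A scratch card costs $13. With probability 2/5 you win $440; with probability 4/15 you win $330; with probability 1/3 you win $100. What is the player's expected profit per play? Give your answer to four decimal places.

E[payout] = 440·2/5 + 330·4/15 + 100·1/3
 = 176 + 88 + 100/3
 = 892/3
Net = 892/3 - 13 = 853/3

284.3333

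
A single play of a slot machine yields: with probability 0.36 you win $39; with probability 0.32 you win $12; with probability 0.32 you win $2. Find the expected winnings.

E[payout] = 39·0.36 + 12·0.32 + 2·0.32
 = 14.04 + 3.84 + 0.64
 = 18.52

18.52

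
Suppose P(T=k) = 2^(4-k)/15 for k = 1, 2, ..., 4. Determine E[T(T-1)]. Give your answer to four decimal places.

2.1333

E[T(T-1)] = Σ t(t-1)·P(T=t)
 = 0·8/15 + 2·4/15 + 6·2/15 + 12·1/15
 = 0 + 8/15 + 4/5 + 4/5
 = 32/15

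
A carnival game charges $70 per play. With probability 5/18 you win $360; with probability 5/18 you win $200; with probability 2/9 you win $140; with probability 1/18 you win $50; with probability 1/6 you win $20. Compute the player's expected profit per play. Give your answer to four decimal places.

E[payout] = 360·5/18 + 200·5/18 + 140·2/9 + 50·1/18 + 20·1/6
 = 100 + 500/9 + 280/9 + 25/9 + 10/3
 = 1735/9
Net = 1735/9 - 70 = 1105/9

122.7778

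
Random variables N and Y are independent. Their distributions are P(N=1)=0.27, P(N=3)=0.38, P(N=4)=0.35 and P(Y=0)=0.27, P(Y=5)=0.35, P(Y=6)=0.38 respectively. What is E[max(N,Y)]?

E[max(N,Y)] = Σ_n Σ_y max(n,y) · P(N=n)P(Y=y)
 = 1·0.0729 + 5·0.0945 + 6·0.1026 + 3·0.1026 + 5·0.133 + 6·0.1444 + 4·0.0945 + 5·0.1225 + 6·0.133
 = 0.0729 + 0.4725 + 0.6156 + 0.3078 + 0.665 + 0.8664 + 0.378 + 0.6125 + 0.798
 = 4.7887

4.7887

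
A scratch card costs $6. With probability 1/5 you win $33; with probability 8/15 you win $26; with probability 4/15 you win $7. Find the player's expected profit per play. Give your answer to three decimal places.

16.333

E[payout] = 33·1/5 + 26·8/15 + 7·4/15
 = 33/5 + 208/15 + 28/15
 = 67/3
Net = 67/3 - 6 = 49/3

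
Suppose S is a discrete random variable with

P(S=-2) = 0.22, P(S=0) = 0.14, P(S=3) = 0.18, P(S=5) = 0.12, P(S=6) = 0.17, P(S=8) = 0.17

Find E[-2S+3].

E[-2S+3] = Σ (-2s+3)·P(S=s)
 = 7·0.22 + 3·0.14 + (-3)·0.18 + (-7)·0.12 + (-9)·0.17 + (-13)·0.17
 = 1.54 + 0.42 + (-0.54) + (-0.84) + (-1.53) + (-2.21)
 = -3.16

-3.16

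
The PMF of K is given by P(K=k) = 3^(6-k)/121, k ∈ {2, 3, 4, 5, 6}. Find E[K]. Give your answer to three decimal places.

2.479

E[K] = Σ k·P(K=k)
 = 2·81/121 + 3·27/121 + 4·9/121 + 5·3/121 + 6·1/121
 = 162/121 + 81/121 + 36/121 + 15/121 + 6/121
 = 300/121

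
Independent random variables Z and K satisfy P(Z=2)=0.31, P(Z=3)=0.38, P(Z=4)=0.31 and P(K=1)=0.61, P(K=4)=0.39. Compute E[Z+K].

5.17

E[Z+K] = Σ_z Σ_k (z+k) · P(Z=z)P(K=k)
 = 3·0.1891 + 6·0.1209 + 4·0.2318 + 7·0.1482 + 5·0.1891 + 8·0.1209
 = 0.5673 + 0.7254 + 0.9272 + 1.0374 + 0.9455 + 0.9672
 = 5.17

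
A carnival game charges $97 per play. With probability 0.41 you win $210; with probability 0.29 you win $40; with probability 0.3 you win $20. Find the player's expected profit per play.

E[payout] = 210·0.41 + 40·0.29 + 20·0.3
 = 86.1 + 11.6 + 6
 = 103.7
Net = 103.7 - 97 = 6.7

6.7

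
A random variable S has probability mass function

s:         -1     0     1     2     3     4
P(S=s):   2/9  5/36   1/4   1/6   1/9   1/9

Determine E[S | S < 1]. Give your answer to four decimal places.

P(S < 1) = 2/9 + 5/36 = 13/36.
E[S | S < 1] = [(-1)·2/9 + 0·5/36] / (13/36)
 = -2/9 / (13/36)
 = -8/13

-0.6154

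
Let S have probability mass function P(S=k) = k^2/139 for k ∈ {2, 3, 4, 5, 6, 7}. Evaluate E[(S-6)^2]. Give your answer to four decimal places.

E[(S-6)^2] = Σ (s-6)^2·P(S=s)
 = 16·4/139 + 9·9/139 + 4·16/139 + 1·25/139 + 0·36/139 + 1·49/139
 = 64/139 + 81/139 + 64/139 + 25/139 + 0 + 49/139
 = 283/139

2.0360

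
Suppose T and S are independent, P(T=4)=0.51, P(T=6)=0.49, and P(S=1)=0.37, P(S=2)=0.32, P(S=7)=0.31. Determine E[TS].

E[TS] = Σ_t Σ_s ts · P(T=t)P(S=s)
 = 4·0.1887 + 8·0.1632 + 28·0.1581 + 6·0.1813 + 12·0.1568 + 42·0.1519
 = 0.7548 + 1.3056 + 4.4268 + 1.0878 + 1.8816 + 6.3798
 = 15.8364

15.8364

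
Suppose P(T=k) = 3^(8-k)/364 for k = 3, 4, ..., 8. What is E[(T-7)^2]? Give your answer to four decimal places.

E[(T-7)^2] = Σ (t-7)^2·P(T=t)
 = 16·243/364 + 9·81/364 + 4·27/364 + 1·9/364 + 0·3/364 + 1·1/364
 = 972/91 + 729/364 + 27/91 + 9/364 + 0 + 1/364
 = 4735/364

13.0082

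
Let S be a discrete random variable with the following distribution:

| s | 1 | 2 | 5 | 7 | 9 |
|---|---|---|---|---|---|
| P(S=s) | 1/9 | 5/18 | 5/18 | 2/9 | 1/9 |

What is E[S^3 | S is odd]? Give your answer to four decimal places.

265.9231

P(S is odd) = 1/9 + 5/18 + 2/9 + 1/9 = 13/18.
E[S^3 | S is odd] = [1·1/9 + 125·5/18 + 343·2/9 + 729·1/9] / (13/18)
 = 3457/18 / (13/18)
 = 3457/13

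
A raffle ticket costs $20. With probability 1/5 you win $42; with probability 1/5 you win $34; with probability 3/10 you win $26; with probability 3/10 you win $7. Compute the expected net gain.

5.1

E[payout] = 42·1/5 + 34·1/5 + 26·3/10 + 7·3/10
 = 42/5 + 34/5 + 39/5 + 21/10
 = 251/10
Net = 251/10 - 20 = 51/10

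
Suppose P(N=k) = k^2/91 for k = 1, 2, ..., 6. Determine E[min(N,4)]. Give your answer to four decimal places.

3.7802

E[min(N,4)] = Σ min(n,4)·P(N=n)
 = 1·1/91 + 2·4/91 + 3·9/91 + 4·16/91 + 4·25/91 + 4·36/91
 = 1/91 + 8/91 + 27/91 + 64/91 + 100/91 + 144/91
 = 344/91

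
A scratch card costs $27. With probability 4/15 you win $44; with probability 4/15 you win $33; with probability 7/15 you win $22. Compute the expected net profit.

3.8

E[payout] = 44·4/15 + 33·4/15 + 22·7/15
 = 176/15 + 44/5 + 154/15
 = 154/5
Net = 154/5 - 27 = 19/5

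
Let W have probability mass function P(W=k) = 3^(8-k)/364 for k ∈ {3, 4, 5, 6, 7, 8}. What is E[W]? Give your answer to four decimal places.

3.4918

E[W] = Σ w·P(W=w)
 = 3·243/364 + 4·81/364 + 5·27/364 + 6·9/364 + 7·3/364 + 8·1/364
 = 729/364 + 81/91 + 135/364 + 27/182 + 3/52 + 2/91
 = 1271/364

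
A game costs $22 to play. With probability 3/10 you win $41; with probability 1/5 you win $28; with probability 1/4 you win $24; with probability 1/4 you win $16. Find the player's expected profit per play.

E[payout] = 41·3/10 + 28·1/5 + 24·1/4 + 16·1/4
 = 123/10 + 28/5 + 6 + 4
 = 279/10
Net = 279/10 - 22 = 59/10

5.9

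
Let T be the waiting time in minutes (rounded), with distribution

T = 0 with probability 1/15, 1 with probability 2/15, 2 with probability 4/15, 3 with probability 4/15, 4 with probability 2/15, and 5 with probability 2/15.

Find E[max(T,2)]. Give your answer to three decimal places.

2.933

E[max(T,2)] = Σ max(t,2)·P(T=t)
 = 2·1/15 + 2·2/15 + 2·4/15 + 3·4/15 + 4·2/15 + 5·2/15
 = 2/15 + 4/15 + 8/15 + 4/5 + 8/15 + 2/3
 = 44/15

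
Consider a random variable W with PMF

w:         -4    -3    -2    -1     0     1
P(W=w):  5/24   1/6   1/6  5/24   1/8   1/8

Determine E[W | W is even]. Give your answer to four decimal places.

P(W is even) = 5/24 + 1/6 + 1/8 = 1/2.
E[W | W is even] = [(-4)·5/24 + (-2)·1/6 + 0·1/8] / (1/2)
 = -7/6 / (1/2)
 = -7/3

-2.3333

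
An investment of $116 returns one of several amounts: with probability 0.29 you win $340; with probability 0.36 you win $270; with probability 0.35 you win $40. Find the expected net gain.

93.8

E[payout] = 340·0.29 + 270·0.36 + 40·0.35
 = 98.6 + 97.2 + 14
 = 209.8
Net = 209.8 - 116 = 93.8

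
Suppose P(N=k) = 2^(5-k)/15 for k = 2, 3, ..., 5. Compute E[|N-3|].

E[|N-3|] = Σ |n-3|·P(N=n)
 = 1·8/15 + 0·4/15 + 1·2/15 + 2·1/15
 = 8/15 + 0 + 2/15 + 2/15
 = 4/5

0.8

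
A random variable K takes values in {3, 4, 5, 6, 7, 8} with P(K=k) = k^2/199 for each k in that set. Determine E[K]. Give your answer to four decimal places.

6.4673

E[K] = Σ k·P(K=k)
 = 3·9/199 + 4·16/199 + 5·25/199 + 6·36/199 + 7·49/199 + 8·64/199
 = 27/199 + 64/199 + 125/199 + 216/199 + 343/199 + 512/199
 = 1287/199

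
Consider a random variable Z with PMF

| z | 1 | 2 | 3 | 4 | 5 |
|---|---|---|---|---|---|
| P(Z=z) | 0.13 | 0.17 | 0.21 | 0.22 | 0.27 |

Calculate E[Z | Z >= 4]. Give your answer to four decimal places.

4.5510

P(Z >= 4) = 0.22 + 0.27 = 0.49.
E[Z | Z >= 4] = [4·0.22 + 5·0.27] / 0.49
 = 2.23 / 0.49
 = 223/49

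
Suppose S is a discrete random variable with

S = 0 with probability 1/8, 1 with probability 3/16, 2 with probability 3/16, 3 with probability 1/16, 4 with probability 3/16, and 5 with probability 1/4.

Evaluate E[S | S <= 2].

P(S <= 2) = 1/8 + 3/16 + 3/16 = 1/2.
E[S | S <= 2] = [0·1/8 + 1·3/16 + 2·3/16] / (1/2)
 = 9/16 / (1/2)
 = 9/8

1.125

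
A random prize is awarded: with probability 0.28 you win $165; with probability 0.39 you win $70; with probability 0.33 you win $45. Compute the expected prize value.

88.35

E[payout] = 165·0.28 + 70·0.39 + 45·0.33
 = 46.2 + 27.3 + 14.85
 = 88.35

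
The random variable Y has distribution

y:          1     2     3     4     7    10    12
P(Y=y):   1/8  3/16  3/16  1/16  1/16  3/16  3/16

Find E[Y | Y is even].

7.6

P(Y is even) = 3/16 + 1/16 + 3/16 + 3/16 = 5/8.
E[Y | Y is even] = [2·3/16 + 4·1/16 + 10·3/16 + 12·3/16] / (5/8)
 = 19/4 / (5/8)
 = 38/5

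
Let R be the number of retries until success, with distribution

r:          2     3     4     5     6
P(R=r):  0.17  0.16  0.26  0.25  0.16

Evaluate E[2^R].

24.36

E[2^R] = Σ 2^r·P(R=r)
 = 4·0.17 + 8·0.16 + 16·0.26 + 32·0.25 + 64·0.16
 = 0.68 + 1.28 + 4.16 + 8 + 10.24
 = 24.36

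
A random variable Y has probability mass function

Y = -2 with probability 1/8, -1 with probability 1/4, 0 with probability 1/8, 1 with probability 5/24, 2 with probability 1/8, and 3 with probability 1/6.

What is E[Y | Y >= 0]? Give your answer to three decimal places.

1.533

P(Y >= 0) = 1/8 + 5/24 + 1/8 + 1/6 = 5/8.
E[Y | Y >= 0] = [0·1/8 + 1·5/24 + 2·1/8 + 3·1/6] / (5/8)
 = 23/24 / (5/8)
 = 23/15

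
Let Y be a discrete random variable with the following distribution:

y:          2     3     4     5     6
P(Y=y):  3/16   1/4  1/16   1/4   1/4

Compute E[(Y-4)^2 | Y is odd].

1

P(Y is odd) = 1/4 + 1/4 = 1/2.
E[(Y-4)^2 | Y is odd] = [1·1/4 + 1·1/4] / (1/2)
 = 1/2 / (1/2)
 = 1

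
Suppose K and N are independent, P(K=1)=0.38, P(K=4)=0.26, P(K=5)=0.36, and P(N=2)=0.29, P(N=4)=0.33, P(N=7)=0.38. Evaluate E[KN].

E[KN] = Σ_k Σ_n kn · P(K=k)P(N=n)
 = 2·0.1102 + 4·0.1254 + 7·0.1444 + 8·0.0754 + 16·0.0858 + 28·0.0988 + 10·0.1044 + 20·0.1188 + 35·0.1368
 = 0.2204 + 0.5016 + 1.0108 + 0.6032 + 1.3728 + 2.7664 + 1.044 + 2.376 + 4.788
 = 14.6832

14.6832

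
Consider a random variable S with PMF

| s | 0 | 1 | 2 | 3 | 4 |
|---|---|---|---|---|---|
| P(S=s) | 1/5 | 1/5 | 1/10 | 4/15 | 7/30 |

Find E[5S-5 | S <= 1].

P(S <= 1) = 1/5 + 1/5 = 2/5.
E[5S-5 | S <= 1] = [(-5)·1/5 + 0·1/5] / (2/5)
 = -1 / (2/5)
 = -5/2

-2.5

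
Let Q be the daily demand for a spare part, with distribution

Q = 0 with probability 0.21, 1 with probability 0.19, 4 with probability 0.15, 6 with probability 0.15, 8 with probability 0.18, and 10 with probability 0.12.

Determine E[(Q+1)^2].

41.17

E[(Q+1)^2] = Σ (q+1)^2·P(Q=q)
 = 1·0.21 + 4·0.19 + 25·0.15 + 49·0.15 + 81·0.18 + 121·0.12
 = 0.21 + 0.76 + 3.75 + 7.35 + 14.58 + 14.52
 = 41.17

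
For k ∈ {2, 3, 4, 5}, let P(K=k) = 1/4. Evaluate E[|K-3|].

1

E[|K-3|] = Σ |k-3|·P(K=k)
 = 1·1/4 + 0·1/4 + 1·1/4 + 2·1/4
 = 1/4 + 0 + 1/4 + 1/2
 = 1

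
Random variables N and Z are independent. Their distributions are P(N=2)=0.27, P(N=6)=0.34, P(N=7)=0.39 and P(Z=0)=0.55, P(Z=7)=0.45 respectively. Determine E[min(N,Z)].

2.3895

E[min(N,Z)] = Σ_n Σ_z min(n,z) · P(N=n)P(Z=z)
 = 0·0.1485 + 2·0.1215 + 0·0.187 + 6·0.153 + 0·0.2145 + 7·0.1755
 = 0 + 0.243 + 0 + 0.918 + 0 + 1.2285
 = 2.3895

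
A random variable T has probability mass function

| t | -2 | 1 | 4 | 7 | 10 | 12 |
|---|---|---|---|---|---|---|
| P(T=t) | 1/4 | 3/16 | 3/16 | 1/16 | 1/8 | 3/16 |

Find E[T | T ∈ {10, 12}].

11.2

P(T ∈ {10, 12}) = 1/8 + 3/16 = 5/16.
E[T | T ∈ {10, 12}] = [10·1/8 + 12·3/16] / (5/16)
 = 7/2 / (5/16)
 = 56/5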